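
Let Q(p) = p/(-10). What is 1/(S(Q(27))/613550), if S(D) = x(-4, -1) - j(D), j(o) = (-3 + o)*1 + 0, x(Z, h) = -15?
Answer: -6135500/93 ≈ -65973.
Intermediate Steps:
j(o) = -3 + o (j(o) = (-3 + o) + 0 = -3 + o)
Q(p) = -p/10 (Q(p) = p*(-⅒) = -p/10)
S(D) = -12 - D (S(D) = -15 - (-3 + D) = -15 + (3 - D) = -12 - D)
1/(S(Q(27))/613550) = 1/((-12 - (-1)*27/10)/613550) = 1/((-12 - 1*(-27/10))*(1/613550)) = 1/((-12 + 27/10)*(1/613550)) = 1/(-93/10*1/613550) = 1/(-93/6135500) = -6135500/93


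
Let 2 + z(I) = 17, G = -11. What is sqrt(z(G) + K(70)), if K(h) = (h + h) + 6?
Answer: sqrt(161) ≈ 12.689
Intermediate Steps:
z(I) = 15 (z(I) = -2 + 17 = 15)
K(h) = 6 + 2*h (K(h) = 2*h + 6 = 6 + 2*h)
sqrt(z(G) + K(70)) = sqrt(15 + (6 + 2*70)) = sqrt(15 + (6 + 140)) = sqrt(15 + 146) = sqrt(161)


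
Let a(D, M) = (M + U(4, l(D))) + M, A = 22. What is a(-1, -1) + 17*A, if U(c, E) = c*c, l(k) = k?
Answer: 388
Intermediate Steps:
U(c, E) = c**2
a(D, M) = 16 + 2*M (a(D, M) = (M + 4**2) + M = (M + 16) + M = (16 + M) + M = 16 + 2*M)
a(-1, -1) + 17*A = (16 + 2*(-1)) + 17*22 = (16 - 2) + 374 = 14 + 374 = 388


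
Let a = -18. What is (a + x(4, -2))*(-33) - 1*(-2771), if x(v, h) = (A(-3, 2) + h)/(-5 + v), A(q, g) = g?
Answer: 3365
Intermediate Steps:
x(v, h) = (2 + h)/(-5 + v)
(a + x(4, -2))*(-33) - 1*(-2771) = (-18 + (2 - 2)/(-5 + 4))*(-33) - 1*(-2771) = (-18 + 0/(-1))*(-33) + 2771 = (-18 - 1*0)*(-33) + 2771 = (-18 + 0)*(-33) + 2771 = -18*(-33) + 2771 = 594 + 2771 = 3365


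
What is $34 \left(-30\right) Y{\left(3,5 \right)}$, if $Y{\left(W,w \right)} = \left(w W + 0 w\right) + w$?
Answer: $-20400$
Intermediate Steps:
$Y{\left(W,w \right)} = w + W w$ ($Y{\left(W,w \right)} = \left(W w + 0\right) + w = W w + w = w + W w$)
$34 \left(-30\right) Y{\left(3,5 \right)} = 34 \left(-30\right) 5 \left(1 + 3\right) = - 1020 \cdot 5 \cdot 4 = \left(-1020\right) 20 = -20400$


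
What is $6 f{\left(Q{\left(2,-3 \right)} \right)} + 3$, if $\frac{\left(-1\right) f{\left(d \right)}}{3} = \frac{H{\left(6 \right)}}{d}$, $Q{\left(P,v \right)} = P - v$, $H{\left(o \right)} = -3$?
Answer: $\frac{69}{5} \approx 13.8$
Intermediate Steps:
$f{\left(d \right)} = \frac{9}{d}$ ($f{\left(d \right)} = - 3 \left(- \frac{3}{d}\right) = \frac{9}{d}$)
$6 f{\left(Q{\left(2,-3 \right)} \right)} + 3 = 6 \frac{9}{2 - -3} + 3 = 6 \frac{9}{2 + 3} + 3 = 6 \cdot \frac{9}{5} + 3 = \frac{54}{5} + 3 = \frac{69}{5}$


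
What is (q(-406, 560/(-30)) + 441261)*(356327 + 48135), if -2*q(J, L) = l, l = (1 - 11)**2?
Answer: 178453083482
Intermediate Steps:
l = 100 (l = (-10)**2 = 100)
q(J, L) = -50 (q(J, L) = -1/2*100 = -50)
(q(-406, 560/(-30)) + 441261)*(356327 + 48135) = (-50 + 441261)*(356327 + 48135) = 441211*404462 = 178453083482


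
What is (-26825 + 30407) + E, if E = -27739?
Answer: -24157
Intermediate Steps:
(-26825 + 30407) + E = (-26825 + 30407) - 27739 = 3582 - 27739 = -24157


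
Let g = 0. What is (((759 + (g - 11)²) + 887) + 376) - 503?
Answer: 1640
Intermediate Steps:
(((759 + (g - 11)²) + 887) + 376) - 503 = (((759 + (0 - 11)²) + 887) + 376) - 503 = (((759 + (-11)²) + 887) + 376) - 503 = (((759 + 121) + 887) + 376) - 503 = ((880 + 887) + 376) - 503 = (1767 + 376) - 503 = 2143 - 503 = 1640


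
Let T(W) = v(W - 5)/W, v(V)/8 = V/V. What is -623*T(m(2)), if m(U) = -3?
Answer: 4984/3 ≈ 1661.3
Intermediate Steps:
v(V) = 8 (v(V) = 8*(V/V) = 8*1 = 8)
T(W) = 8/W
-623*T(m(2)) = -4984/(-3) = -4984*(-1)/3 = -623*(-8/3) = 4984/3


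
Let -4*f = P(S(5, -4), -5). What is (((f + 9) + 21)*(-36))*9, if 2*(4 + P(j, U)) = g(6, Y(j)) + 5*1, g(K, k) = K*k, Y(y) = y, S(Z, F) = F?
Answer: -21627/2 ≈ -10814.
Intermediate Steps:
P(j, U) = -3/2 + 3*j (P(j, U) = -4 + (6*j + 5*1)/2 = -4 + (6*j + 5)/2 = -4 + (5 + 6*j)/2 = -4 + (5/2 + 3*j) = -3/2 + 3*j)
f = 27/8 (f = -(-3/2 + 3*(-4))/4 = -(-3/2 - 12)/4 = -1/4*(-27/2) = 27/8 ≈ 3.3750)
(((f + 9) + 21)*(-36))*9 = (((27/8 + 9) + 21)*(-36))*9 = ((99/8 + 21)*(-36))*9 = ((267/8)*(-36))*9 = -2403/2*9 = -21627/2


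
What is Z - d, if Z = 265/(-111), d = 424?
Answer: -47329/111 ≈ -426.39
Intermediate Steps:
Z = -265/111 (Z = 265*(-1/111) = -265/111 ≈ -2.3874)
Z - d = -265/111 - 1*424 = -265/111 - 424 = -47329/111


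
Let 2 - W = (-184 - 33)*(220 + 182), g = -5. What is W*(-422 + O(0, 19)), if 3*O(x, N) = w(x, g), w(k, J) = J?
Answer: -110876956/3 ≈ -3.6959e+7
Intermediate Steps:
O(x, N) = -5/3 (O(x, N) = (⅓)*(-5) = -5/3)
W = 87236 (W = 2 - (-184 - 33)*(220 + 182) = 2 - (-217)*402 = 2 - 1*(-87234) = 2 + 87234 = 87236)
W*(-422 + O(0, 19)) = 87236*(-422 - 5/3) = 87236*(-1271/3) = -110876956/3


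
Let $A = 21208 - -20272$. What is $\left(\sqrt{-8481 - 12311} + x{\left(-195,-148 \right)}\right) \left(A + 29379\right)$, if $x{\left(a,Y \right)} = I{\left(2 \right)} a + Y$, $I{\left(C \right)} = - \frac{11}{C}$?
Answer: $\frac{131018291}{2} + 141718 i \sqrt{5198} \approx 6.5509 \cdot 10^{7} + 1.0217 \cdot 10^{7} i$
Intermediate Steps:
$A = 41480$ ($A = 21208 + 20272 = 41480$)
$x{\left(a,Y \right)} = Y - \frac{11 a}{2}$ ($x{\left(a,Y \right)} = - \frac{11}{2} a + Y = \left(-11\right) \frac{1}{2} a + Y = - \frac{11 a}{2} + Y = Y - \frac{11 a}{2}$)
$\left(\sqrt{-8481 - 12311} + x{\left(-195,-148 \right)}\right) \left(A + 29379\right) = \left(\sqrt{-8481 - 12311} - - \frac{1849}{2}\right) \left(41480 + 29379\right) = \left(\sqrt{-20792} + \left(-148 + \frac{2145}{2}\right)\right) 70859 = \left(2 i \sqrt{5198} + \frac{1849}{2}\right) 70859 = \left(\frac{1849}{2} + 2 i \sqrt{5198}\right) 70859 = \frac{131018291}{2} + 141718 i \sqrt{5198}$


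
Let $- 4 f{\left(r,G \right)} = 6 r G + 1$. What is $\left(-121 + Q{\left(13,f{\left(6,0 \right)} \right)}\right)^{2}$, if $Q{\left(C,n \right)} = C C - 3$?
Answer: $2025$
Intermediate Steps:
$f{\left(r,G \right)} = - \frac{1}{4} - \frac{3 G r}{2}$ ($f{\left(r,G \right)} = - \frac{6 r G + 1}{4} = - \frac{6 G r + 1}{4} = - \frac{1 + 6 G r}{4} = - \frac{1}{4} - \frac{3 G r}{2}$)
$Q{\left(C,n \right)} = -3 + C^{2}$ ($Q{\left(C,n \right)} = C^{2} - 3 = -3 + C^{2}$)
$\left(-121 + Q{\left(13,f{\left(6,0 \right)} \right)}\right)^{2} = \left(-121 - \left(3 - 13^{2}\right)\right)^{2} = \left(-121 + \left(-3 + 169\right)\right)^{2} = \left(-121 + 166\right)^{2} = 45^{2} = 2025$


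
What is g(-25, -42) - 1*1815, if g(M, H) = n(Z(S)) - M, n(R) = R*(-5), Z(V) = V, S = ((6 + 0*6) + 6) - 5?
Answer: -1825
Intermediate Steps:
S = 7 (S = ((6 + 0) + 6) - 5 = (6 + 6) - 5 = 12 - 5 = 7)
n(R) = -5*R
g(M, H) = -35 - M (g(M, H) = -5*7 - M = -35 - M)
g(-25, -42) - 1*1815 = (-35 - 1*(-25)) - 1*1815 = (-35 + 25) - 1815 = -10 - 1815 = -1825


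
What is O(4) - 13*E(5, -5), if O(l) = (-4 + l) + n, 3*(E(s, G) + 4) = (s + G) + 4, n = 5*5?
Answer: 179/3 ≈ 59.667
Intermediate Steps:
n = 25
E(s, G) = -8/3 + G/3 + s/3 (E(s, G) = -4 + ((s + G) + 4)/3 = -4 + ((G + s) + 4)/3 = -4 + (4 + G + s)/3 = -4 + (4/3 + G/3 + s/3) = -8/3 + G/3 + s/3)
O(l) = 21 + l (O(l) = (-4 + l) + 25 = 21 + l)
O(4) - 13*E(5, -5) = (21 + 4) - 13*(-8/3 + (1/3)*(-5) + (1/3)*5) = 25 - 13*(-8/3 - 5/3 + 5/3) = 25 - 13*(-8/3) = 25 + 104/3 = 179/3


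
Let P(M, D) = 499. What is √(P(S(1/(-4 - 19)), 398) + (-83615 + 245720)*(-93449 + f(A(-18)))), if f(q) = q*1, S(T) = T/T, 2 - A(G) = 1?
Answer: I*√15148387541 ≈ 1.2308e+5*I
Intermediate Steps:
A(G) = 1 (A(G) = 2 - 1*1 = 2 - 1 = 1)
S(T) = 1
f(q) = q
√(P(S(1/(-4 - 19)), 398) + (-83615 + 245720)*(-93449 + f(A(-18)))) = √(499 + (-83615 + 245720)*(-93449 + 1)) = √(499 + 162105*(-93448)) = √(499 - 15148388040) = √(-15148387541) = I*√15148387541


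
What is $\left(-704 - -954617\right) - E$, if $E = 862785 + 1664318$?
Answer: $-1573190$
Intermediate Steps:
$E = 2527103$
$\left(-704 - -954617\right) - E = \left(-704 - -954617\right) - 2527103 = \left(-704 + 954617\right) - 2527103 = 953913 - 2527103 = -1573190$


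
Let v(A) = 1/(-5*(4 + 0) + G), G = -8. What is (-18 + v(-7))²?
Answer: 255025/784 ≈ 325.29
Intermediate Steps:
v(A) = -1/28 (v(A) = 1/(-5*(4 + 0) - 8) = 1/(-5*4 - 8) = 1/(-20 - 8) = 1/(-28) = -1/28)
(-18 + v(-7))² = (-18 - 1/28)² = (-505/28)² = 255025/784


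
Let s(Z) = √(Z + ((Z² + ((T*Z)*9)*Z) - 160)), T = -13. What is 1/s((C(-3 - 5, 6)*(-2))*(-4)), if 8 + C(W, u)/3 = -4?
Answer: -I*√150343/1202744 ≈ -0.00032238*I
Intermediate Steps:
C(W, u) = -36 (C(W, u) = -24 + 3*(-4) = -24 - 12 = -36)
s(Z) = √(-160 + Z - 116*Z²) (s(Z) = √(Z + ((Z² + (-13*Z*9)*Z) - 160)) = √(Z + ((Z² + (-117*Z)*Z) - 160)) = √(Z + ((Z² - 117*Z²) - 160)) = √(Z + (-116*Z² - 160)) = √(Z + (-160 - 116*Z²)) = √(-160 + Z - 116*Z²))
1/s((C(-3 - 5, 6)*(-2))*(-4)) = 1/(√(-160 - 36*(-2)*(-4) - 116*(-36*(-2)*(-4))²)) = 1/(√(-160 + 72*(-4) - 116*(72*(-4))²)) = 1/(√(-160 - 288 - 116*(-288)²)) = 1/(√(-160 - 288 - 116*82944)) = 1/(√(-160 - 288 - 9621504)) = 1/(√(-9621952)) = 1/(8*I*√150343) = -I*√150343/1202744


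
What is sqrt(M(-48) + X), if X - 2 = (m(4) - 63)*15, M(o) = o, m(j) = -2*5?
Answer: I*sqrt(1141) ≈ 33.779*I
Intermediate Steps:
m(j) = -10
X = -1093 (X = 2 + (-10 - 63)*15 = 2 - 73*15 = 2 - 1095 = -1093)
sqrt(M(-48) + X) = sqrt(-48 - 1093) = sqrt(-1141) = I*sqrt(1141)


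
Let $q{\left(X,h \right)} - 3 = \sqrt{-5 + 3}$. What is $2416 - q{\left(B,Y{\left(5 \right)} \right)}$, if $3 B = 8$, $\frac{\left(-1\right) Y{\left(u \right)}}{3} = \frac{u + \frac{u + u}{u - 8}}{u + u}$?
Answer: $2413 - i \sqrt{2} \approx 2413.0 - 1.4142 i$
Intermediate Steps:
$Y{\left(u \right)} = - \frac{3 \left(u + \frac{2 u}{-8 + u}\right)}{2 u}$ ($Y{\left(u \right)} = - 3 \frac{u + \frac{u + u}{u - 8}}{u + u} = - 3 \frac{u + \frac{2 u}{-8 + u}}{2 u} = - \frac{3 \left(u + \frac{2 u}{-8 + u}\right)}{2 u}$)
$B = \frac{8}{3}$ ($B = \frac{1}{3} \cdot 8 = \frac{8}{3} \approx 2.6667$)
$q{\left(X,h \right)} = 3 + i \sqrt{2}$ ($q{\left(X,h \right)} = 3 + \sqrt{-5 + 3} = 3 + \sqrt{-2} = 3 + i \sqrt{2}$)
$2416 - q{\left(B,Y{\left(5 \right)} \right)} = 2416 - \left(3 + i \sqrt{2}\right) = 2413 - i \sqrt{2}$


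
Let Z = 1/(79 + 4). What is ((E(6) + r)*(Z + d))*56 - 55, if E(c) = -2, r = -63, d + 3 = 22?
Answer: -5748485/83 ≈ -69259.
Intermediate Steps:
d = 19 (d = -3 + 22 = 19)
Z = 1/83 ≈ 0.012048
((E(6) + r)*(Z + d))*56 - 55 = ((-2 - 63)*(1/83 + 19))*56 - 55 = -65*1578/83*56 - 55 = -102570/83*56 - 55 = -5743920/83 - 55 = -5748485/83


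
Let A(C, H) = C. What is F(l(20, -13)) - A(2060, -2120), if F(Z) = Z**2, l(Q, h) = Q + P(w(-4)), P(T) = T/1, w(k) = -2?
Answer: -1736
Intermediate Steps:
P(T) = T (P(T) = T*1 = T)
l(Q, h) = -2 + Q (l(Q, h) = Q - 2 = -2 + Q)
F(l(20, -13)) - A(2060, -2120) = (-2 + 20)**2 - 1*2060 = 18**2 - 2060 = 324 - 2060 = -1736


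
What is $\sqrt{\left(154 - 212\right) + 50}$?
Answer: $2 i \sqrt{2} \approx 2.8284 i$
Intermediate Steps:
$\sqrt{\left(154 - 212\right) + 50} = \sqrt{-58 + 50} = \sqrt{-8} = 2 i \sqrt{2}$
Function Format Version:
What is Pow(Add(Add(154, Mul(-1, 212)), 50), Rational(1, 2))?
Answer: Mul(2, I, Pow(2, Rational(1, 2))) ≈ Mul(2.8284, I)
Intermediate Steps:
Pow(Add(Add(154, Mul(-1, 212)), 50), Rational(1, 2)) = Pow(Add(Add(154, -212), 50), Rational(1, 2)) = Pow(Add(-58, 50), Rational(1, 2)) = Pow(-8, Rational(1, 2)) = Mul(2, I, Pow(2, Rational(1, 2)))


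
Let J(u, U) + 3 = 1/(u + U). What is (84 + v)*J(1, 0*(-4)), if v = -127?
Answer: 86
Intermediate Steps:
J(u, U) = -3 + 1/(U + u) (J(u, U) = -3 + 1/(u + U) = -3 + 1/(U + u))
(84 + v)*J(1, 0*(-4)) = (84 - 127)*((1 - 0*(-4) - 3*1)/(0*(-4) + 1)) = -43*(1 - 3*0 - 3)/(0 + 1) = -43*(1 + 0 - 3)/1 = -43*(-2) = 86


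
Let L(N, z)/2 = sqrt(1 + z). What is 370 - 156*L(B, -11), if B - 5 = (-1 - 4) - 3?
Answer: 370 - 312*I*sqrt(10) ≈ 370.0 - 986.63*I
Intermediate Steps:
B = -3 (B = 5 + ((-1 - 4) - 3) = 5 + (-5 - 3) = 5 - 8 = -3)
L(N, z) = 2*sqrt(1 + z)
370 - 156*L(B, -11) = 370 - 312*sqrt(1 - 11) = 370 - 312*sqrt(-10) = 370 - 312*I*sqrt(10)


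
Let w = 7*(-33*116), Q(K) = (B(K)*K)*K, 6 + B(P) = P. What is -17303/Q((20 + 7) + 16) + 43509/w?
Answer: -1146744135/611064916 ≈ -1.8766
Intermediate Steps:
B(P) = -6 + P
Q(K) = K²*(-6 + K) (Q(K) = ((-6 + K)*K)*K = (K*(-6 + K))*K = K²*(-6 + K))
w = -26796 (w = 7*(-3828) = -26796)
-17303/Q((20 + 7) + 16) + 43509/w = -17303*1/((-6 + ((20 + 7) + 16))*((20 + 7) + 16)²) + 43509/(-26796) = -17303*1/((-6 + (27 + 16))*(27 + 16)²) + 43509*(-1/26796) = -17303*1/(1849*(-6 + 43)) - 14503/8932 = -17303/(1849*37) - 14503/8932 = -17303/68413 - 14503/8932 = -1146744135/611064916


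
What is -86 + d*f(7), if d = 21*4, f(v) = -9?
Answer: -842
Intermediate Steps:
d = 84
-86 + d*f(7) = -86 + 84*(-9) = -86 - 756 = -842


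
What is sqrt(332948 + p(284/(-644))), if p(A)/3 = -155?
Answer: sqrt(332483) ≈ 576.61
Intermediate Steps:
p(A) = -465 (p(A) = 3*(-155) = -465)
sqrt(332948 + p(284/(-644))) = sqrt(332948 - 465) = sqrt(332483)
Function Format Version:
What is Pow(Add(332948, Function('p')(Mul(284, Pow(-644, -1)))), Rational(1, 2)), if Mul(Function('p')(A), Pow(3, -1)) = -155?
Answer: Pow(332483, Rational(1, 2)) ≈ 576.61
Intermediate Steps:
Function('p')(A) = -465 (Function('p')(A) = Mul(3, -155) = -465)
Pow(Add(332948, Function('p')(Mul(284, Pow(-644, -1)))), Rational(1, 2)) = Pow(Add(332948, -465), Rational(1, 2)) = Pow(332483, Rational(1, 2))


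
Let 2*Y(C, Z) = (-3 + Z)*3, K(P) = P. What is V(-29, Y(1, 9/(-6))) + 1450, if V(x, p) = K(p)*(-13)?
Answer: 6151/4 ≈ 1537.8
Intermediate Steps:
Y(C, Z) = -9/2 + 3*Z/2 (Y(C, Z) = ((-3 + Z)*3)/2 = (-9 + 3*Z)/2 = -9/2 + 3*Z/2)
V(x, p) = -13*p (V(x, p) = p*(-13) = -13*p)
V(-29, Y(1, 9/(-6))) + 1450 = -13*(-9/2 + 3*(9/(-6))/2) + 1450 = -13*(-9/2 + 3*(9*(-⅙))/2) + 1450 = -13*(-9/2 + (3/2)*(-3/2)) + 1450 = -13*(-9/2 - 9/4) + 1450 = -13*(-27/4) + 1450 = 351/4 + 1450 = 6151/4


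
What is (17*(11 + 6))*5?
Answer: 1445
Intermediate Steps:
(17*(11 + 6))*5 = (17*17)*5 = 289*5 = 1445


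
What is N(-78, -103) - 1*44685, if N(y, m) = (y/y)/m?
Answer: -4602556/103 ≈ -44685.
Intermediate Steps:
N(y, m) = 1/m
N(-78, -103) - 1*44685 = 1/(-103) - 1*44685 = -1/103 - 44685 = -4602556/103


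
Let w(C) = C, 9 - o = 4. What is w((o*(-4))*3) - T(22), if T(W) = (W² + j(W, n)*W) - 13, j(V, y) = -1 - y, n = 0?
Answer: -509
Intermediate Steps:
o = 5 (o = 9 - 1*4 = 9 - 4 = 5)
T(W) = -13 + W² - W (T(W) = (W² + (-1 - 1*0)*W) - 13 = (W² + (-1 + 0)*W) - 13 = (W² - W) - 13 = -13 + W² - W)
w((o*(-4))*3) - T(22) = (5*(-4))*3 - (-13 + 22² - 1*22) = -20*3 - (-13 + 484 - 22) = -60 - 1*449 = -60 - 449 = -509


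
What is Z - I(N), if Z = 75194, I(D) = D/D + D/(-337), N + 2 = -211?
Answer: 25339828/337 ≈ 75192.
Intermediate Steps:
N = -213 (N = -2 - 211 = -213)
I(D) = 1 - D/337 (I(D) = 1 + D*(-1/337) = 1 - D/337)
Z - I(N) = 75194 - (1 - 1/337*(-213)) = 75194 - (1 + 213/337) = 75194 - 1*550/337 = 75194 - 550/337 = 25339828/337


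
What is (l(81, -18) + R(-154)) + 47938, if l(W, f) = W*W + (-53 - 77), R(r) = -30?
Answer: 54339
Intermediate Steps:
l(W, f) = -130 + W² (l(W, f) = W² - 130 = -130 + W²)
(l(81, -18) + R(-154)) + 47938 = ((-130 + 81²) - 30) + 47938 = ((-130 + 6561) - 30) + 47938 = (6431 - 30) + 47938 = 6401 + 47938 = 54339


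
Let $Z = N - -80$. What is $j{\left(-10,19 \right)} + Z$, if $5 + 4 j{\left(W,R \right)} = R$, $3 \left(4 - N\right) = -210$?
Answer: $\frac{315}{2} \approx 157.5$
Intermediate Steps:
$N = 74$ ($N = 4 - -70 = 4 + 70 = 74$)
$j{\left(W,R \right)} = - \frac{5}{4} + \frac{R}{4}$
$Z = 154$ ($Z = 74 - -80 = 74 + 80 = 154$)
$j{\left(-10,19 \right)} + Z = \left(- \frac{5}{4} + \frac{1}{4} \cdot 19\right) + 154 = \left(- \frac{5}{4} + \frac{19}{4}\right) + 154 = \frac{7}{2} + 154 = \frac{315}{2}$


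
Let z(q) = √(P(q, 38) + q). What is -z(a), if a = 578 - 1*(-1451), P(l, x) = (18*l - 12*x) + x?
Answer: -3*√4237 ≈ -195.28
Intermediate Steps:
P(l, x) = -11*x + 18*l (P(l, x) = (-12*x + 18*l) + x = -11*x + 18*l)
a = 2029 (a = 578 + 1451 = 2029)
z(q) = √(-418 + 19*q) (z(q) = √((-11*38 + 18*q) + q) = √((-418 + 18*q) + q) = √(-418 + 19*q))
-z(a) = -√(-418 + 19*2029) = -√(-418 + 38551) = -√38133 = -3*√4237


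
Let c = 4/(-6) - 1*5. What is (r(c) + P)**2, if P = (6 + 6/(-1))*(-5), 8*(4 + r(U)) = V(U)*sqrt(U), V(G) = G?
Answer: 22735/1728 + 17*I*sqrt(51)/9 ≈ 13.157 + 13.489*I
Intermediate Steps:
c = -17/3 (c = 4*(-1/6) - 5 = -2/3 - 5 = -17/3 ≈ -5.6667)
r(U) = -4 + U**(3/2)/8 (r(U) = -4 + (U*sqrt(U))/8 = -4 + U**(3/2)/8)
P = 0 (P = (6 + 6*(-1))*(-5) = (6 - 6)*(-5) = 0*(-5) = 0)
(r(c) + P)**2 = ((-4 + (-17/3)**(3/2)/8) + 0)**2 = ((-4 + (-17*I*sqrt(51)/9)/8) + 0)**2 = ((-4 - 17*I*sqrt(51)/72) + 0)**2 = (-4 - 17*I*sqrt(51)/72)**2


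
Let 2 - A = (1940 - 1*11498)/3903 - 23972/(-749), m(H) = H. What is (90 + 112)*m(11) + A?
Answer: 2138373318/974449 ≈ 2194.4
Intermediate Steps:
A = -26852360/974449 (A = 2 - ((1940 - 1*11498)/3903 - 23972/(-749)) = 2 - ((1940 - 11498)*(1/3903) - 23972*(-1/749)) = 2 - (-9558*1/3903 + 23972/749) = 2 - (-3186/1301 + 23972/749) = 2 - 1*28801258/974449 = 2 - 28801258/974449 = -26852360/974449 ≈ -27.556)
(90 + 112)*m(11) + A = (90 + 112)*11 - 26852360/974449 = 202*11 - 26852360/974449 = 2222 - 26852360/974449 = 2138373318/974449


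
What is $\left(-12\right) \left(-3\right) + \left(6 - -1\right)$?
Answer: $43$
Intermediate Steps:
$\left(-12\right) \left(-3\right) + \left(6 - -1\right) = 36 + \left(6 + 1\right) = 36 + 7 = 43$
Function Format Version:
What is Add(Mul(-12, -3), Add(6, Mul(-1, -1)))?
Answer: 43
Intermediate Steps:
Add(Mul(-12, -3), Add(6, Mul(-1, -1))) = Add(36, Add(6, 1)) = Add(36, 7) = 43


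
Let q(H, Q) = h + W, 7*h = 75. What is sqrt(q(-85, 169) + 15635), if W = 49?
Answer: 3*sqrt(85449)/7 ≈ 125.28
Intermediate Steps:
h = 75/7 (h = (1/7)*75 = 75/7 ≈ 10.714)
q(H, Q) = 418/7 (q(H, Q) = 75/7 + 49 = 418/7)
sqrt(q(-85, 169) + 15635) = sqrt(418/7 + 15635) = sqrt(109863/7) = 3*sqrt(85449)/7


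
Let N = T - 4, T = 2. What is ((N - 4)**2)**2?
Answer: 1296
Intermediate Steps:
N = -2 (N = 2 - 4 = -2)
((N - 4)**2)**2 = ((-2 - 4)**2)**2 = ((-6)**2)**2 = 36**2 = 1296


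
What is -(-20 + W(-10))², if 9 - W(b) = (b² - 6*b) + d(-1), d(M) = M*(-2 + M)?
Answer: -30276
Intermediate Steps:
W(b) = 6 - b² + 6*b (W(b) = 9 - ((b² - 6*b) - (-2 - 1)) = 9 - ((b² - 6*b) - 1*(-3)) = 9 - ((b² - 6*b) + 3) = 9 - (3 + b² - 6*b) = 9 + (-3 - b² + 6*b) = 6 - b² + 6*b)
-(-20 + W(-10))² = -(-20 + (6 - 1*(-10)² + 6*(-10)))² = -(-20 + (6 - 1*100 - 60))² = -(-20 + (6 - 100 - 60))² = -(-20 - 154)² = -1*(-174)² = -1*30276 = -30276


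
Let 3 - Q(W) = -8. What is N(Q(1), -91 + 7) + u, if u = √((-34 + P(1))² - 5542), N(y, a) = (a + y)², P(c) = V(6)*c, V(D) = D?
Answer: 5329 + I*√4758 ≈ 5329.0 + 68.978*I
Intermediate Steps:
P(c) = 6*c
Q(W) = 11 (Q(W) = 3 - 1*(-8) = 3 + 8 = 11)
u = I*√4758 (u = √((-34 + 6*1)² - 5542) = √((-34 + 6)² - 5542) = √((-28)² - 5542) = √(784 - 5542) = √(-4758) = I*√4758 ≈ 68.978*I)
N(Q(1), -91 + 7) + u = ((-91 + 7) + 11)² + I*√4758 = (-84 + 11)² + I*√4758 = (-73)² + I*√4758 = 5329 + I*√4758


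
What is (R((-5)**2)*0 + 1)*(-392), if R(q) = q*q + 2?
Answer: -392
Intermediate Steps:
R(q) = 2 + q**2 (R(q) = q**2 + 2 = 2 + q**2)
(R((-5)**2)*0 + 1)*(-392) = ((2 + ((-5)**2)**2)*0 + 1)*(-392) = ((2 + 25**2)*0 + 1)*(-392) = ((2 + 625)*0 + 1)*(-392) = (627*0 + 1)*(-392) = (0 + 1)*(-392) = 1*(-392) = -392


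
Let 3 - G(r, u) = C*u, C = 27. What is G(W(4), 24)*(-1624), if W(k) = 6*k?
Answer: 1047480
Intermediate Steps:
G(r, u) = 3 - 27*u
G(W(4), 24)*(-1624) = (3 - 27*24)*(-1624) = (3 - 648)*(-1624) = -645*(-1624) = 1047480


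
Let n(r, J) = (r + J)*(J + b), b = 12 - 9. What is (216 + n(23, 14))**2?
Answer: 714025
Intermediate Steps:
b = 3
n(r, J) = (3 + J)*(J + r) (n(r, J) = (r + J)*(J + 3) = (J + r)*(3 + J) = (3 + J)*(J + r))
(216 + n(23, 14))**2 = (216 + (14**2 + 3*14 + 3*23 + 14*23))**2 = (216 + (196 + 42 + 69 + 322))**2 = (216 + 629)**2 = 845**2 = 714025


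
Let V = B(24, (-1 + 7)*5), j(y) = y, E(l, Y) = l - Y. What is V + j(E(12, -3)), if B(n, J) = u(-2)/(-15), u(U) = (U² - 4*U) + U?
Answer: 43/3 ≈ 14.333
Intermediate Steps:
u(U) = U² - 3*U
B(n, J) = -⅔ (B(n, J) = -2*(-3 - 2)/(-15) = -2*(-5)*(-1/15) = 10*(-1/15) = -⅔)
V = -⅔ ≈ -0.66667
V + j(E(12, -3)) = -⅔ + (12 - 1*(-3)) = -⅔ + (12 + 3) = -⅔ + 15 = 43/3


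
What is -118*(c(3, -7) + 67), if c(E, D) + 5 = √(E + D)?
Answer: -7316 - 236*I ≈ -7316.0 - 236.0*I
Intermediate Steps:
c(E, D) = -5 + √(D + E) (c(E, D) = -5 + √(E + D) = -5 + √(D + E))
-118*(c(3, -7) + 67) = -118*((-5 + √(-7 + 3)) + 67) = -118*((-5 + √(-4)) + 67) = -118*((-5 + 2*I) + 67) = -118*(62 + 2*I) = -7316 - 236*I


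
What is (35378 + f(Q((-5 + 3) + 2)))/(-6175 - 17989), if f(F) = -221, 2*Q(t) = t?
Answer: -35157/24164 ≈ -1.4549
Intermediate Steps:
Q(t) = t/2
(35378 + f(Q((-5 + 3) + 2)))/(-6175 - 17989) = (35378 - 221)/(-6175 - 17989) = 35157/(-24164) = 35157*(-1/24164) = -35157/24164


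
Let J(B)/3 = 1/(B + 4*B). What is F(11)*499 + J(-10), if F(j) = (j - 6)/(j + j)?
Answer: 31171/275 ≈ 113.35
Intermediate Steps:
J(B) = 3/(5*B) (J(B) = 3/(B + 4*B) = 3/((5*B)) = 3*(1/(5*B)) = 3/(5*B))
F(j) = (-6 + j)/(2*j) (F(j) = (-6 + j)/((2*j)) = (-6 + j)*(1/(2*j)) = (-6 + j)/(2*j))
F(11)*499 + J(-10) = ((½)*(-6 + 11)/11)*499 + (⅗)/(-10) = ((½)*(1/11)*5)*499 + (⅗)*(-⅒) = (5/22)*499 - 3/50 = 2495/22 - 3/50 = 31171/275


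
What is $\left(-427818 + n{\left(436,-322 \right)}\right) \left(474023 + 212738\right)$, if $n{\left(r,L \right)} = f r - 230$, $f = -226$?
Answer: $-361637354424$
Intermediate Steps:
$n{\left(r,L \right)} = -230 - 226 r$ ($n{\left(r,L \right)} = - 226 r - 230 = -230 - 226 r$)
$\left(-427818 + n{\left(436,-322 \right)}\right) \left(474023 + 212738\right) = \left(-427818 - 98766\right) \left(474023 + 212738\right) = \left(-427818 - 98766\right) 686761 = \left(-526584\right) 686761 = -361637354424$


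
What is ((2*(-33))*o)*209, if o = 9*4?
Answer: -496584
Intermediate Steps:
o = 36
((2*(-33))*o)*209 = ((2*(-33))*36)*209 = -66*36*209 = -2376*209 = -496584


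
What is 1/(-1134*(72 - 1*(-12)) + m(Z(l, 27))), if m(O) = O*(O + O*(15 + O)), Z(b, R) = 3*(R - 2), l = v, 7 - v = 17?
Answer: 1/416619 ≈ 2.4003e-6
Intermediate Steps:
v = -10 (v = 7 - 1*17 = 7 - 17 = -10)
l = -10
Z(b, R) = -6 + 3*R (Z(b, R) = 3*(-2 + R) = -6 + 3*R)
1/(-1134*(72 - 1*(-12)) + m(Z(l, 27))) = 1/(-1134*(72 - 1*(-12)) + (-6 + 3*27)**2*(16 + (-6 + 3*27))) = 1/(-1134*(72 + 12) + (-6 + 81)**2*(16 + (-6 + 81))) = 1/(-1134*84 + 75**2*(16 + 75)) = 1/(-95256 + 5625*91) = 1/(-95256 + 511875) = 1/416619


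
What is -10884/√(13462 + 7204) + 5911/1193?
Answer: 5911/1193 - 5442*√20666/10333 ≈ -70.756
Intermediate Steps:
-10884/√(13462 + 7204) + 5911/1193 = -10884*√20666/20666 + 5911*(1/1193) = -5442*√20666/10333 + 5911/1193 = 5911/1193 - 5442*√20666/10333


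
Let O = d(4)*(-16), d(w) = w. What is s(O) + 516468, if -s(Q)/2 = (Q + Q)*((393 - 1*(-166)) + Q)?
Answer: 643188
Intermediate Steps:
O = -64 (O = 4*(-16) = -64)
s(Q) = -4*Q*(559 + Q) (s(Q) = -2*(Q + Q)*((393 - 1*(-166)) + Q) = -2*2*Q*((393 + 166) + Q) = -2*2*Q*(559 + Q) = -4*Q*(559 + Q))
s(O) + 516468 = -4*(-64)*(559 - 64) + 516468 = -4*(-64)*495 + 516468 = 126720 + 516468 = 643188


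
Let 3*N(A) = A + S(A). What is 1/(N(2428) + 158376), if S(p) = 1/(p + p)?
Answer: 4856/773003979 ≈ 6.2820e-6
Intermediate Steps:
S(p) = 1/(2*p)
N(A) = A/3 + 1/(6*A) (N(A) = (A + 1/(2*A))/3 = A/3 + 1/(6*A))
1/(N(2428) + 158376) = 1/(((⅓)*2428 + (⅙)/2428) + 158376) = 1/((2428/3 + (⅙)*(1/2428)) + 158376) = 1/((2428/3 + 1/14568) + 158376) = 1/(3930123/4856 + 158376) = 1/(773003979/4856) = 4856/773003979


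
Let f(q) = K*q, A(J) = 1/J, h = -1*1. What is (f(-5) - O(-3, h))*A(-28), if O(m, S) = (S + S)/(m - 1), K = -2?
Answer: -19/56 ≈ -0.33929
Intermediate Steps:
h = -1
O(m, S) = 2*S/(-1 + m) (O(m, S) = (2*S)/(-1 + m) = 2*S/(-1 + m))
f(q) = -2*q
(f(-5) - O(-3, h))*A(-28) = (-2*(-5) - 2*(-1)/(-1 - 3))/(-28) = (10 - 2*(-1)/(-4))*(-1/28) = (10 - 2*(-1)*(-1)/4)*(-1/28) = (10 - 1*½)*(-1/28) = (10 - ½)*(-1/28) = (19/2)*(-1/28) = -19/56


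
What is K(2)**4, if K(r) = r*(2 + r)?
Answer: 4096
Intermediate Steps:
K(2)**4 = (2*(2 + 2))**4 = (2*4)**4 = 8**4 = 4096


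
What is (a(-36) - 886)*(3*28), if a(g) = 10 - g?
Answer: -70560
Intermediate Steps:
(a(-36) - 886)*(3*28) = ((10 - 1*(-36)) - 886)*(3*28) = ((10 + 36) - 886)*84 = (46 - 886)*84 = -840*84 = -70560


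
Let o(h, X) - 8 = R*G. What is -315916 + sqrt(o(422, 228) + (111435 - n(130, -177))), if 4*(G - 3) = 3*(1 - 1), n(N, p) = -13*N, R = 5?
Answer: -315916 + 6*sqrt(3143) ≈ -3.1558e+5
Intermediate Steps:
G = 3 (G = 3 + (3*(1 - 1))/4 = 3 + (3*0)/4 = 3 + (1/4)*0 = 3 + 0 = 3)
o(h, X) = 23 (o(h, X) = 8 + 5*3 = 8 + 15 = 23)
-315916 + sqrt(o(422, 228) + (111435 - n(130, -177))) = -315916 + sqrt(23 + (111435 - (-13)*130)) = -315916 + sqrt(23 + (111435 - 1*(-1690))) = -315916 + sqrt(23 + (111435 + 1690)) = -315916 + sqrt(23 + 113125) = -315916 + sqrt(113148) = -315916 + 6*sqrt(3143)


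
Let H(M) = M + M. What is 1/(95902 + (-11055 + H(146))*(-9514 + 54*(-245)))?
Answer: 1/244889574 ≈ 4.0835e-9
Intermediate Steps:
H(M) = 2*M
1/(95902 + (-11055 + H(146))*(-9514 + 54*(-245))) = 1/(95902 + (-11055 + 2*146)*(-9514 + 54*(-245))) = 1/(95902 + (-11055 + 292)*(-9514 - 13230)) = 1/(95902 - 10763*(-22744)) = 1/(95902 + 244793672) = 1/244889574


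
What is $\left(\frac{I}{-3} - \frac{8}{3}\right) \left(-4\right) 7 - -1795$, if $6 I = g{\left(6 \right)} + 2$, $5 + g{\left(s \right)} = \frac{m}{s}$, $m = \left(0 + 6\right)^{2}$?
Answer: $\frac{5623}{3} \approx 1874.3$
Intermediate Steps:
$m = 36$ ($m = 6^{2} = 36$)
$g{\left(s \right)} = -5 + \frac{36}{s}$
$I = \frac{1}{2}$ ($I = \frac{\left(-5 + \frac{36}{6}\right) + 2}{6} = \frac{\left(-5 + 36 \cdot \frac{1}{6}\right) + 2}{6} = \frac{\left(-5 + 6\right) + 2}{6} = \frac{1 + 2}{6} = \frac{1}{6} \cdot 3 = \frac{1}{2} \approx 0.5$)
$\left(\frac{I}{-3} - \frac{8}{3}\right) \left(-4\right) 7 - -1795 = \left(\frac{1}{2 \left(-3\right)} - \frac{8}{3}\right) \left(-4\right) 7 - -1795 = \left(\frac{1}{2} \left(- \frac{1}{3}\right) - \frac{8}{3}\right) \left(-4\right) 7 + 1795 = \left(- \frac{1}{6} - \frac{8}{3}\right) \left(-4\right) 7 + 1795 = \left(- \frac{17}{6}\right) \left(-4\right) 7 + 1795 = \frac{34}{3} \cdot 7 + 1795 = \frac{238}{3} + 1795 = \frac{5623}{3}$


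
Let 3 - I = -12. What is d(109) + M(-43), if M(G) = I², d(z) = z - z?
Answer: 225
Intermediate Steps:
I = 15 (I = 3 - 1*(-12) = 3 + 12 = 15)
d(z) = 0
M(G) = 225 (M(G) = 15² = 225)
d(109) + M(-43) = 0 + 225 = 225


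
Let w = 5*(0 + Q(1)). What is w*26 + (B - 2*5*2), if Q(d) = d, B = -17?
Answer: 93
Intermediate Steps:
w = 5 (w = 5*(0 + 1) = 5*1 = 5)
w*26 + (B - 2*5*2) = 5*26 + (-17 - 2*5*2) = 130 + (-17 - 10*2) = 130 + (-17 - 1*20) = 130 + (-17 - 20) = 130 - 37 = 93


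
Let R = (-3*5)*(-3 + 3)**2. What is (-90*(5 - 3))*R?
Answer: 0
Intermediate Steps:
R = 0 (R = -15*0**2 = -15*0 = 0)
(-90*(5 - 3))*R = -90*(5 - 3)*0 = -90*2*0 = -180*0 = 0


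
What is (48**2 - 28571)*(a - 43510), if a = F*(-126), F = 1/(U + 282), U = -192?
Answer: 5714569719/5 ≈ 1.1429e+9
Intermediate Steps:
F = 1/90 (F = 1/(-192 + 282) = 1/90 ≈ 0.011111)
a = -7/5 (a = (1/90)*(-126) = -7/5 ≈ -1.4000)
(48**2 - 28571)*(a - 43510) = (48**2 - 28571)*(-7/5 - 43510) = (2304 - 28571)*(-217557/5) = -26267*(-217557/5) = 5714569719/5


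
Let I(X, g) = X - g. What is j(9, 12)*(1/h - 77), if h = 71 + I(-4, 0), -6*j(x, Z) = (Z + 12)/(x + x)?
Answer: 10316/603 ≈ 17.108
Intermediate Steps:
j(x, Z) = -(12 + Z)/(12*x) (j(x, Z) = -(Z + 12)/(6*(x + x)) = -(12 + Z)/(6*(2*x)) = -(12 + Z)*1/(2*x)/6 = -(12 + Z)/(12*x))
h = 67 (h = 71 + (-4 - 1*0) = 71 + (-4 + 0) = 71 - 4 = 67)
j(9, 12)*(1/h - 77) = ((1/12)*(-12 - 1*12)/9)*(1/67 - 77) = ((1/12)*(⅑)*(-12 - 12))*(1/67 - 77) = ((1/12)*(⅑)*(-24))*(-5158/67) = -2/9*(-5158/67) = 10316/603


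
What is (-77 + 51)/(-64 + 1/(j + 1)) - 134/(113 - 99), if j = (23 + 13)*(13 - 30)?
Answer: -2508833/273735 ≈ -9.1652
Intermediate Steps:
j = -612 (j = 36*(-17) = -612)
(-77 + 51)/(-64 + 1/(j + 1)) - 134/(113 - 99) = (-77 + 51)/(-64 + 1/(-612 + 1)) - 134/(113 - 99) = -26/(-64 + 1/(-611)) - 134/14 = -26/(-64 - 1/611) - 134*1/14 = -26/(-39105/611) - 67/7 = -26*(-611/39105) - 67/7 = 15886/39105 - 67/7 = -2508833/273735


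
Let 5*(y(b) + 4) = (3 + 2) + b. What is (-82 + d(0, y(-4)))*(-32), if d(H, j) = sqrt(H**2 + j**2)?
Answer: 12512/5 ≈ 2502.4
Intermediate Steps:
y(b) = -3 + b/5 (y(b) = -4 + ((3 + 2) + b)/5 = -4 + (5 + b)/5 = -4 + (1 + b/5) = -3 + b/5)
(-82 + d(0, y(-4)))*(-32) = (-82 + sqrt(0**2 + (-3 + (1/5)*(-4))**2))*(-32) = (-82 + sqrt(0 + (-3 - 4/5)**2))*(-32) = (-82 + sqrt(0 + (-19/5)**2))*(-32) = (-82 + sqrt(0 + 361/25))*(-32) = (-82 + sqrt(361/25))*(-32) = (-82 + 19/5)*(-32) = -391/5*(-32) = 12512/5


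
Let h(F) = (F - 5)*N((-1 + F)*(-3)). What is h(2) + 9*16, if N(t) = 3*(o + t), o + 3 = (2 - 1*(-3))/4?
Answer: 747/4 ≈ 186.75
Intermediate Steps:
o = -7/4 (o = -3 + (2 - 1*(-3))/4 = -3 + (2 + 3)*(¼) = -3 + 5*(¼) = -3 + 5/4 = -7/4 ≈ -1.7500)
N(t) = -21/4 + 3*t (N(t) = 3*(-7/4 + t) = -21/4 + 3*t)
h(F) = (-5 + F)*(15/4 - 9*F) (h(F) = (F - 5)*(-21/4 + 3*((-1 + F)*(-3))) = (-5 + F)*(-21/4 + 3*(3 - 3*F)) = (-5 + F)*(-21/4 + (9 - 9*F)) = (-5 + F)*(15/4 - 9*F))
h(2) + 9*16 = (-75/4 - 9*2² + (195/4)*2) + 9*16 = (-75/4 - 9*4 + 195/2) + 144 = (-75/4 - 36 + 195/2) + 144 = 171/4 + 144 = 747/4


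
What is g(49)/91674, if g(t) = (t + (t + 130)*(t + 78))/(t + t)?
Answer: 3797/1497342 ≈ 0.0025358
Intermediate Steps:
g(t) = (t + (78 + t)*(130 + t))/(2*t) (g(t) = (t + (130 + t)*(78 + t))/((2*t)) = (t + (78 + t)*(130 + t))*(1/(2*t)) = (t + (78 + t)*(130 + t))/(2*t))
g(49)/91674 = ((½)*(10140 + 49*(209 + 49))/49)/91674 = ((½)*(1/49)*(10140 + 49*258))*(1/91674) = ((½)*(1/49)*(10140 + 12642))*(1/91674) = ((½)*(1/49)*22782)*(1/91674) = (11391/49)*(1/91674) = 3797/1497342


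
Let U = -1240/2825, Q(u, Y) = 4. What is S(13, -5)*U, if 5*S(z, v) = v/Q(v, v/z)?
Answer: 62/565 ≈ 0.10973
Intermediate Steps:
U = -248/565 (U = -1240*1/2825 = -248/565 ≈ -0.43894)
S(z, v) = v/20 (S(z, v) = (v/4)/5 = v/20)
S(13, -5)*U = ((1/20)*(-5))*(-248/565) = -¼*(-248/565) = 62/565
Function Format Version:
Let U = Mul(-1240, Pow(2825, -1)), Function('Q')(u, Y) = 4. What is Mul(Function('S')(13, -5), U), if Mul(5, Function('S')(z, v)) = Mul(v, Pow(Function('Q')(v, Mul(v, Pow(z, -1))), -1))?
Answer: Rational(62, 565) ≈ 0.10973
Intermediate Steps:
U = Rational(-248, 565) (U = Mul(-1240, Rational(1, 2825)) = Rational(-248, 565) ≈ -0.43894)
Function('S')(z, v) = Mul(Rational(1, 20), v) (Function('S')(z, v) = Mul(Rational(1, 5), Mul(v, Pow(4, -1))) = Mul(Rational(1, 5), Mul(v, Rational(1, 4))) = Mul(Rational(1, 5), Mul(Rational(1, 4), v)) = Mul(Rational(1, 20), v))
Mul(Function('S')(13, -5), U) = Mul(Mul(Rational(1, 20), -5), Rational(-248, 565)) = Mul(Rational(-1, 4), Rational(-248, 565)) = Rational(62, 565)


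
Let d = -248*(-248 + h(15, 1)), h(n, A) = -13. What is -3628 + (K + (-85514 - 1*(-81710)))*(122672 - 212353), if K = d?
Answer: -5463728872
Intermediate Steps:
d = 64728 (d = -248*(-248 - 13) = -248*(-261) = 64728)
K = 64728
-3628 + (K + (-85514 - 1*(-81710)))*(122672 - 212353) = -3628 + (64728 + (-85514 - 1*(-81710)))*(122672 - 212353) = -3628 + (64728 + (-85514 + 81710))*(-89681) = -3628 + (64728 - 3804)*(-89681) = -3628 + 60924*(-89681) = -3628 - 5463725244 = -5463728872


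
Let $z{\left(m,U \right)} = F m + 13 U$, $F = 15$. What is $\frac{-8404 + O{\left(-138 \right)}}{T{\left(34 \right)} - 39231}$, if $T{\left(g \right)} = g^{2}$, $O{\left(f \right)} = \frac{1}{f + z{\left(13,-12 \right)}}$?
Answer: $\frac{831997}{3769425} \approx 0.22072$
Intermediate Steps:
$z{\left(m,U \right)} = 13 U + 15 m$ ($z{\left(m,U \right)} = 15 m + 13 U = 13 U + 15 m$)
$O{\left(f \right)} = \frac{1}{39 + f}$ ($O{\left(f \right)} = \frac{1}{f + \left(13 \left(-12\right) + 15 \cdot 13\right)} = \frac{1}{f + \left(-156 + 195\right)} = \frac{1}{f + 39} = \frac{1}{39 + f}$)
$\frac{-8404 + O{\left(-138 \right)}}{T{\left(34 \right)} - 39231} = \frac{-8404 + \frac{1}{39 - 138}}{34^{2} - 39231} = \frac{-8404 + \frac{1}{-99}}{1156 - 39231} = \frac{-8404 - \frac{1}{99}}{-38075} = \left(- \frac{831997}{99}\right) \left(- \frac{1}{38075}\right) = \frac{831997}{3769425}$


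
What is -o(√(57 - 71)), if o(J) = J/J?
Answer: -1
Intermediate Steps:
o(J) = 1
-o(√(57 - 71)) = -1*1 = -1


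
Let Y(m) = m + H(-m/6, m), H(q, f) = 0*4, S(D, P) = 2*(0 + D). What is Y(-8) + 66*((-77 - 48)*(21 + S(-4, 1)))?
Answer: -107258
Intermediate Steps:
S(D, P) = 2*D
H(q, f) = 0
Y(m) = m (Y(m) = m + 0 = m)
Y(-8) + 66*((-77 - 48)*(21 + S(-4, 1))) = -8 + 66*((-77 - 48)*(21 + 2*(-4))) = -8 + 66*(-125*(21 - 8)) = -8 + 66*(-125*13) = -8 + 66*(-1625) = -8 - 107250 = -107258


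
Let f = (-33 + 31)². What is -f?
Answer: -4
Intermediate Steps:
f = 4 (f = (-2)² = 4)
-f = -1*4 = -4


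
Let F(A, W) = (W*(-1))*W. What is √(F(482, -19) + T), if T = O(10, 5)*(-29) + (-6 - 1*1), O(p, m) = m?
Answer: 3*I*√57 ≈ 22.65*I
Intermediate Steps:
F(A, W) = -W² (F(A, W) = (-W)*W = -W²)
T = -152 (T = 5*(-29) + (-6 - 1*1) = -145 + (-6 - 1) = -145 - 7 = -152)
√(F(482, -19) + T) = √(-1*(-19)² - 152) = √(-1*361 - 152) = √(-361 - 152) = √(-513) = 3*I*√57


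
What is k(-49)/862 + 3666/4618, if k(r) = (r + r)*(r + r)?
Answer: 11877841/995179 ≈ 11.935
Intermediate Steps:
k(r) = 4*r² (k(r) = (2*r)*(2*r) = 4*r²)
k(-49)/862 + 3666/4618 = (4*(-49)²)/862 + 3666/4618 = (4*2401)*(1/862) + 3666*(1/4618) = 9604*(1/862) + 1833/2309 = 4802/431 + 1833/2309 = 11877841/995179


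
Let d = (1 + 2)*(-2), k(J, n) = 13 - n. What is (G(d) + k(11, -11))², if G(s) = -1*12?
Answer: 144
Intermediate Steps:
d = -6 (d = 3*(-2) = -6)
G(s) = -12
(G(d) + k(11, -11))² = (-12 + (13 - 1*(-11)))² = (-12 + (13 + 11))² = (-12 + 24)² = 12² = 144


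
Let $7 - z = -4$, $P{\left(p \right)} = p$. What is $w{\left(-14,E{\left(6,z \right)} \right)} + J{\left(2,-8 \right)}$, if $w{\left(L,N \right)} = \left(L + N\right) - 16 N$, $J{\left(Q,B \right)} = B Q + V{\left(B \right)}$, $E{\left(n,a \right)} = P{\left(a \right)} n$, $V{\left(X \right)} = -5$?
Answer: $-1025$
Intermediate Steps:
$z = 11$ ($z = 7 - -4 = 7 + 4 = 11$)
$E{\left(n,a \right)} = a n$
$J{\left(Q,B \right)} = -5 + B Q$ ($J{\left(Q,B \right)} = B Q - 5 = -5 + B Q$)
$w{\left(L,N \right)} = L - 15 N$
$w{\left(-14,E{\left(6,z \right)} \right)} + J{\left(2,-8 \right)} = \left(-14 - 15 \cdot 11 \cdot 6\right) - 21 = \left(-14 - 990\right) - 21 = -1004 - 21 = -1025$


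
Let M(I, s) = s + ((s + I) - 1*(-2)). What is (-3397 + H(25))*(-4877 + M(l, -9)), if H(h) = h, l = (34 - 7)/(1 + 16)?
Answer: 280395288/17 ≈ 1.6494e+7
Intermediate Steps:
l = 27/17 ≈ 1.5882
M(I, s) = 2 + I + 2*s (M(I, s) = s + ((I + s) + 2) = s + (2 + I + s) = 2 + I + 2*s)
(-3397 + H(25))*(-4877 + M(l, -9)) = (-3397 + 25)*(-4877 + (2 + 27/17 + 2*(-9))) = -3372*(-4877 + (2 + 27/17 - 18)) = -3372*(-4877 - 245/17) = -3372*(-83154/17) = 280395288/17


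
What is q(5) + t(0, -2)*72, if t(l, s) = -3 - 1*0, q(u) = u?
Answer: -211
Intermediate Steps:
t(l, s) = -3 (t(l, s) = -3 + 0 = -3)
q(5) + t(0, -2)*72 = 5 - 3*72 = 5 - 216 = -211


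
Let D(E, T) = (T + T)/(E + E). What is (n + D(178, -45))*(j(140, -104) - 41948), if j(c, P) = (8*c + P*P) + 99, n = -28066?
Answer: 149439156009/178 ≈ 8.3955e+8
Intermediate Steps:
j(c, P) = 99 + P**2 + 8*c (j(c, P) = (8*c + P**2) + 99 = (P**2 + 8*c) + 99 = 99 + P**2 + 8*c)
D(E, T) = T/E (D(E, T) = (2*T)/((2*E)) = (2*T)*(1/(2*E)) = T/E)
(n + D(178, -45))*(j(140, -104) - 41948) = (-28066 - 45/178)*((99 + (-104)**2 + 8*140) - 41948) = (-28066 - 45*1/178)*((99 + 10816 + 1120) - 41948) = (-28066 - 45/178)*(12035 - 41948) = -4995793/178*(-29913) = 149439156009/178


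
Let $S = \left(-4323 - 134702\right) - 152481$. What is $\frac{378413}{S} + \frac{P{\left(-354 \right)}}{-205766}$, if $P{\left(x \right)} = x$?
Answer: $- \frac{38880668117}{29991011798} \approx -1.2964$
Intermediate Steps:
$S = -291506$ ($S = -139025 - 152481 = -291506$)
$\frac{378413}{S} + \frac{P{\left(-354 \right)}}{-205766} = \frac{378413}{-291506} - \frac{354}{-205766} = 378413 \left(- \frac{1}{291506}\right) - - \frac{177}{102883} = - \frac{378413}{291506} + \frac{177}{102883} = - \frac{38880668117}{29991011798}$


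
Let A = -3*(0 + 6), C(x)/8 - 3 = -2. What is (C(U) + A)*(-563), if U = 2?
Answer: 5630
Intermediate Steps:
C(x) = 8 (C(x) = 24 + 8*(-2) = 24 - 16 = 8)
A = -18 (A = -3*6 = -18)
(C(U) + A)*(-563) = (8 - 18)*(-563) = -10*(-563) = 5630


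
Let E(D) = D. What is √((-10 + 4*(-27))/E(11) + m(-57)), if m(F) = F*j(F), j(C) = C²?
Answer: I*√22409651/11 ≈ 430.35*I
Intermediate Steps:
m(F) = F³ (m(F) = F*F² = F³)
√((-10 + 4*(-27))/E(11) + m(-57)) = √((-10 + 4*(-27))/11 + (-57)³) = √((-10 - 108)*(1/11) - 185193) = √(-118*1/11 - 185193) = √(-118/11 - 185193) = √(-2037241/11) = I*√22409651/11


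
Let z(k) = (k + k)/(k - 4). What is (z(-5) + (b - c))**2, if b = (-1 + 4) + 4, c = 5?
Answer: 784/81 ≈ 9.6790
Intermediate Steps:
z(k) = 2*k/(-4 + k) (z(k) = (2*k)/(-4 + k) = 2*k/(-4 + k))
b = 7 (b = 3 + 4 = 7)
(z(-5) + (b - c))**2 = (2*(-5)/(-4 - 5) + (7 - 1*5))**2 = (2*(-5)/(-9) + (7 - 5))**2 = (2*(-5)*(-1/9) + 2)**2 = (10/9 + 2)**2 = (28/9)**2 = 784/81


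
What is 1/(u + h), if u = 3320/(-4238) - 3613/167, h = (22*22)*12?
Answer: 353873/2047361217 ≈ 0.00017284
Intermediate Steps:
h = 5808 (h = 484*12 = 5808)
u = -7933167/353873 (u = 3320*(-1/4238) - 3613*1/167 = -1660/2119 - 3613/167 = -7933167/353873 ≈ -22.418)
1/(u + h) = 1/(-7933167/353873 + 5808) = 1/(2047361217/353873) = 353873/2047361217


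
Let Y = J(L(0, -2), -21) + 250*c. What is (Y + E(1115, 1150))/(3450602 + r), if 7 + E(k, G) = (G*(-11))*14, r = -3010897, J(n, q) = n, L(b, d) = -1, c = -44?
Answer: -188108/439705 ≈ -0.42780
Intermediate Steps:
E(k, G) = -7 - 154*G (E(k, G) = -7 + (G*(-11))*14 = -7 - 11*G*14 = -7 - 154*G)
Y = -11001 (Y = -1 + 250*(-44) = -1 - 11000 = -11001)
(Y + E(1115, 1150))/(3450602 + r) = (-11001 + (-7 - 154*1150))/(3450602 - 3010897) = (-11001 + (-7 - 177100))/439705 = (-11001 - 177107)*(1/439705) = -188108*1/439705 = -188108/439705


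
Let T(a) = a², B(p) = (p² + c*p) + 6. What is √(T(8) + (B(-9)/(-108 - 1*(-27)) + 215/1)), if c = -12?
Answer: 2*√5601/9 ≈ 16.631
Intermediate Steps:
B(p) = 6 + p² - 12*p (B(p) = (p² - 12*p) + 6 = 6 + p² - 12*p)
√(T(8) + (B(-9)/(-108 - 1*(-27)) + 215/1)) = √(8² + ((6 + (-9)² - 12*(-9))/(-108 - 1*(-27)) + 215/1)) = √(64 + ((6 + 81 + 108)/(-108 + 27) + 215*1)) = √(64 + (195/(-81) + 215)) = √(64 + (195*(-1/81) + 215)) = √(64 + (-65/27 + 215)) = √(64 + 5740/27) = √(7468/27) = 2*√5601/9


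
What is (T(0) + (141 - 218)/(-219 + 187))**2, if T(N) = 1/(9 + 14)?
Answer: 3250809/541696 ≈ 6.0012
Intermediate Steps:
T(N) = 1/23
(T(0) + (141 - 218)/(-219 + 187))**2 = (1/23 + (141 - 218)/(-219 + 187))**2 = (1/23 - 77/(-32))**2 = (1/23 - 77*(-1/32))**2 = (1/23 + 77/32)**2 = (1803/736)**2 = 3250809/541696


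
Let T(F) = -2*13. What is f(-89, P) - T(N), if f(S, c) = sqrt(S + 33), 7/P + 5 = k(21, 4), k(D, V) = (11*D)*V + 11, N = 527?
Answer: 26 + 2*I*sqrt(14) ≈ 26.0 + 7.4833*I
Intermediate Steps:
T(F) = -26
k(D, V) = 11 + 11*D*V (k(D, V) = 11*D*V + 11 = 11 + 11*D*V)
P = 7/930 (P = 7/(-5 + (11 + 11*21*4)) = 7/(-5 + (11 + 924)) = 7/(-5 + 935) = 7/930 ≈ 0.0075269)
f(S, c) = sqrt(33 + S)
f(-89, P) - T(N) = sqrt(33 - 89) - 1*(-26) = sqrt(-56) + 26 = 2*I*sqrt(14) + 26 = 26 + 2*I*sqrt(14)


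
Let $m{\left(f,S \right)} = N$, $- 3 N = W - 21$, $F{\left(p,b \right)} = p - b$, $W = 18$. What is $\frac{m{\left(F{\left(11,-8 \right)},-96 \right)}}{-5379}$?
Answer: $- \frac{1}{5379} \approx -0.00018591$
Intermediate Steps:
$N = 1$ ($N = - \frac{18 - 21}{3} = \left(- \frac{1}{3}\right) \left(-3\right) = 1$)
$m{\left(f,S \right)} = 1$
$\frac{m{\left(F{\left(11,-8 \right)},-96 \right)}}{-5379} = 1 \frac{1}{-5379} = 1 \left(- \frac{1}{5379}\right) = - \frac{1}{5379}$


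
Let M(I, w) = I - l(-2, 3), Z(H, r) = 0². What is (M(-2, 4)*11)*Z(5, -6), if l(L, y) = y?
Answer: 0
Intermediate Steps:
Z(H, r) = 0
M(I, w) = -3 + I (M(I, w) = I - 1*3 = I - 3 = -3 + I)
(M(-2, 4)*11)*Z(5, -6) = ((-3 - 2)*11)*0 = -5*11*0 = -55*0 = 0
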